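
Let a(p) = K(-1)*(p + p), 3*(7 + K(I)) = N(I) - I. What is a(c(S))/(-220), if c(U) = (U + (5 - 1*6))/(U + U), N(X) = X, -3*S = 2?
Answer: 7/88 ≈ 0.079545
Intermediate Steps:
S = -⅔ (S = -⅓*2 = -⅔ ≈ -0.66667)
K(I) = -7 (K(I) = -7 + (I - I)/3 = -7 + (⅓)*0 = -7 + 0 = -7)
c(U) = (-1 + U)/(2*U) (c(U) = (U + (5 - 6))/((2*U)) = (U - 1)*(1/(2*U)) = (-1 + U)*(1/(2*U)) = (-1 + U)/(2*U))
a(p) = -14*p (a(p) = -7*(p + p) = -14*p)
a(c(S))/(-220) = -7*(-1 - ⅔)/(-⅔)/(-220) = -7*(-3)*(-5)/(2*3)*(-1/220) = -14*5/4*(-1/220) = -35/2*(-1/220) = 7/88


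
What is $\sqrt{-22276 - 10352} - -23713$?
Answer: $23713 + 2 i \sqrt{8157} \approx 23713.0 + 180.63 i$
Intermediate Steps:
$\sqrt{-22276 - 10352} - -23713 = \sqrt{-32628} + 23713 = 2 i \sqrt{8157} + 23713 = 23713 + 2 i \sqrt{8157}$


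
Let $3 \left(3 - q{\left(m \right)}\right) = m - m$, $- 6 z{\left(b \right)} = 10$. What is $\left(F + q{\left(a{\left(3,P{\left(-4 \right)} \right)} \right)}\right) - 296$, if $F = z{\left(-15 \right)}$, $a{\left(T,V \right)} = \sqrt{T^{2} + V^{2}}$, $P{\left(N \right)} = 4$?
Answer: $- \frac{884}{3} \approx -294.67$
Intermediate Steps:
$z{\left(b \right)} = - \frac{5}{3}$ ($z{\left(b \right)} = \left(- \frac{1}{6}\right) 10 = - \frac{5}{3}$)
$q{\left(m \right)} = 3$ ($q{\left(m \right)} = 3 - \frac{m - m}{3} = 3 - 0 = 3 + 0 = 3$)
$F = - \frac{5}{3} \approx -1.6667$
$\left(F + q{\left(a{\left(3,P{\left(-4 \right)} \right)} \right)}\right) - 296 = \left(- \frac{5}{3} + 3\right) - 296 = \frac{4}{3} - 296 = - \frac{884}{3}$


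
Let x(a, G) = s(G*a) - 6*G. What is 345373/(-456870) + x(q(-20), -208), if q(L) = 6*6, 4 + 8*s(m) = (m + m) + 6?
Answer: -570636071/913740 ≈ -624.51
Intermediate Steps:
s(m) = ¼ + m/4 (s(m) = -½ + ((m + m) + 6)/8 = -½ + (2*m + 6)/8 = -½ + (6 + 2*m)/8 = -½ + (¾ + m/4) = ¼ + m/4)
q(L) = 36
x(a, G) = ¼ - 6*G + G*a/4 (x(a, G) = (¼ + (G*a)/4) - 6*G = (¼ + G*a/4) - 6*G = ¼ - 6*G + G*a/4)
345373/(-456870) + x(q(-20), -208) = 345373/(-456870) + (¼ - 6*(-208) + (¼)*(-208)*36) = 345373*(-1/456870) + (¼ + 1248 - 1872) = -345373/456870 - 2495/4 = -570636071/913740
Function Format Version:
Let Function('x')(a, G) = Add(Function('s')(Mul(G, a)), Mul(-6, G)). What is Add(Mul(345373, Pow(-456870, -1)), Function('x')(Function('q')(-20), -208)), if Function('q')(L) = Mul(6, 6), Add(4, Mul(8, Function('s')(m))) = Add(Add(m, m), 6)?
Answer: Rational(-570636071, 913740) ≈ -624.51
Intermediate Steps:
Function('s')(m) = Add(Rational(1, 4), Mul(Rational(1, 4), m)) (Function('s')(m) = Add(Rational(-1, 2), Mul(Rational(1, 8), Add(Add(m, m), 6))) = Add(Rational(-1, 2), Mul(Rational(1, 8), Add(Mul(2, m), 6))) = Add(Rational(-1, 2), Mul(Rational(1, 8), Add(6, Mul(2, m)))) = Add(Rational(-1, 2), Add(Rational(3, 4), Mul(Rational(1, 4), m))) = Add(Rational(1, 4), Mul(Rational(1, 4), m)))
Function('q')(L) = 36
Function('x')(a, G) = Add(Rational(1, 4), Mul(-6, G), Mul(Rational(1, 4), G, a)) (Function('x')(a, G) = Add(Add(Rational(1, 4), Mul(Rational(1, 4), Mul(G, a))), Mul(-6, G)) = Add(Add(Rational(1, 4), Mul(Rational(1, 4), G, a)), Mul(-6, G)) = Add(Rational(1, 4), Mul(-6, G), Mul(Rational(1, 4), G, a)))
Add(Mul(345373, Pow(-456870, -1)), Function('x')(Function('q')(-20), -208)) = Add(Mul(345373, Pow(-456870, -1)), Add(Rational(1, 4), Mul(-6, -208), Mul(Rational(1, 4), -208, 36))) = Add(Mul(345373, Rational(-1, 456870)), Add(Rational(1, 4), 1248, -1872)) = Add(Rational(-345373, 456870), Rational(-2495, 4)) = Rational(-570636071, 913740)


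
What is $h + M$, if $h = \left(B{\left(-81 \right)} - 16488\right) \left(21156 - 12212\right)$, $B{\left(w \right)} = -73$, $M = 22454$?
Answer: $-148099130$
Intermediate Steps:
$h = -148121584$ ($h = \left(-73 - 16488\right) \left(21156 - 12212\right) = \left(-16561\right) 8944 = -148121584$)
$h + M = -148121584 + 22454 = -148099130$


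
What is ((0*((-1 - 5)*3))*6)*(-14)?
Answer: 0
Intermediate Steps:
((0*((-1 - 5)*3))*6)*(-14) = ((0*(-6*3))*6)*(-14) = ((0*(-18))*6)*(-14) = (0*6)*(-14) = 0*(-14) = 0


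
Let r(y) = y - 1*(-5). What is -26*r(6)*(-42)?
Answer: 12012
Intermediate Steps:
r(y) = 5 + y (r(y) = y + 5 = 5 + y)
-26*r(6)*(-42) = -26*(5 + 6)*(-42) = -26*11*(-42) = -286*(-42) = 12012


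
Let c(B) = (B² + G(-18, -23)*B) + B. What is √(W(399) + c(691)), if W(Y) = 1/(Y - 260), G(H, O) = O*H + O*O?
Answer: 2*√5457144031/139 ≈ 1062.9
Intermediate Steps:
G(H, O) = O² + H*O (G(H, O) = H*O + O² = O² + H*O)
W(Y) = 1/(-260 + Y)
c(B) = B² + 944*B (c(B) = (B² + (-23*(-18 - 23))*B) + B = (B² + (-23*(-41))*B) + B = (B² + 943*B) + B = B² + 944*B)
√(W(399) + c(691)) = √(1/(-260 + 399) + 691*(944 + 691)) = √(1/139 + 691*1635) = √(1/139 + 1129785) = √(157040116/139) = 2*√5457144031/139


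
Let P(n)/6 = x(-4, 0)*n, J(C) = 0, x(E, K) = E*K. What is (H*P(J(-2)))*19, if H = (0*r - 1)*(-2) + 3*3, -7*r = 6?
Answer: 0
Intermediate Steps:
r = -6/7 (r = -⅐*6 = -6/7 ≈ -0.85714)
P(n) = 0 (P(n) = 6*((-4*0)*n) = 6*(0*n) = 6*0 = 0)
H = 11 (H = (0*(-6/7) - 1)*(-2) + 3*3 = (0 - 1)*(-2) + 9 = -1*(-2) + 9 = 2 + 9 = 11)
(H*P(J(-2)))*19 = (11*0)*19 = 0*19 = 0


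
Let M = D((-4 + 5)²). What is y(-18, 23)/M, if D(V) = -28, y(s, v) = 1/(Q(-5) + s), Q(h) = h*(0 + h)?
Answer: -1/196 ≈ -0.0051020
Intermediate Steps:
Q(h) = h² (Q(h) = h*h = h²)
y(s, v) = 1/(25 + s) (y(s, v) = 1/((-5)² + s) = 1/(25 + s))
M = -28
y(-18, 23)/M = 1/((25 - 18)*(-28)) = -1/28/7 = (⅐)*(-1/28) = -1/196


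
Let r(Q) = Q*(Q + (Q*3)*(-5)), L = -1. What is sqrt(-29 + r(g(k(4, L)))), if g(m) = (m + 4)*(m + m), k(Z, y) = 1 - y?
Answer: I*sqrt(8093) ≈ 89.961*I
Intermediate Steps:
g(m) = 2*m*(4 + m) (g(m) = (4 + m)*(2*m) = 2*m*(4 + m))
r(Q) = -14*Q**2 (r(Q) = Q*(Q + (3*Q)*(-5)) = Q*(Q - 15*Q) = Q*(-14*Q) = -14*Q**2)
sqrt(-29 + r(g(k(4, L)))) = sqrt(-29 - 14*4*(1 - 1*(-1))**2*(4 + (1 - 1*(-1)))**2) = sqrt(-29 - 14*4*(1 + 1)**2*(4 + (1 + 1))**2) = sqrt(-29 - 14*16*(4 + 2)**2) = sqrt(-29 - 14*(2*2*6)**2) = sqrt(-29 - 14*24**2) = sqrt(-29 - 14*576) = sqrt(-29 - 8064) = sqrt(-8093) = I*sqrt(8093)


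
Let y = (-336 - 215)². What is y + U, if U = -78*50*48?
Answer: 116401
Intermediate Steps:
y = 303601 (y = (-551)² = 303601)
U = -187200 (U = -3900*48 = -187200)
y + U = 303601 - 187200 = 116401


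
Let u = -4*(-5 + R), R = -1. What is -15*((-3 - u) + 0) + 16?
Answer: 421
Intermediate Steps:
u = 24 (u = -4*(-5 - 1) = -4*(-6) = 24)
-15*((-3 - u) + 0) + 16 = -15*((-3 - 1*24) + 0) + 16 = -15*((-3 - 24) + 0) + 16 = -15*(-27 + 0) + 16 = -15*(-27) + 16 = 405 + 16 = 421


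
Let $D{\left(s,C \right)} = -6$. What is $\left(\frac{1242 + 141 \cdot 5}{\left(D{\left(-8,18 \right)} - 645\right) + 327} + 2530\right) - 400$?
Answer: $\frac{229391}{108} \approx 2124.0$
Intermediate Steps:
$\left(\frac{1242 + 141 \cdot 5}{\left(D{\left(-8,18 \right)} - 645\right) + 327} + 2530\right) - 400 = \left(\frac{1242 + 141 \cdot 5}{\left(-6 - 645\right) + 327} + 2530\right) - 400 = \left(\frac{1242 + 705}{-651 + 327} + 2530\right) - 400 = \left(\frac{1947}{-324} + 2530\right) - 400 = \left(1947 \left(- \frac{1}{324}\right) + 2530\right) - 400 = \left(- \frac{649}{108} + 2530\right) - 400 = \frac{272591}{108} - 400 = \frac{229391}{108}$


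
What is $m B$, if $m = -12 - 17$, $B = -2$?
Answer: $58$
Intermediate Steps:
$m = -29$
$m B = \left(-29\right) \left(-2\right) = 58$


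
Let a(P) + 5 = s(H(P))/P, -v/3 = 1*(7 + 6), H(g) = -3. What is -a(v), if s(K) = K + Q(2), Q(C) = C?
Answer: 194/39 ≈ 4.9744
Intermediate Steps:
s(K) = 2 + K (s(K) = K + 2 = 2 + K)
v = -39 (v = -3*(7 + 6) = -3*13 = -39)
a(P) = -5 - 1/P (a(P) = -5 + (2 - 3)/P = -5 - 1/P)
-a(v) = -(-5 - 1/(-39)) = -(-5 - 1*(-1/39)) = -(-5 + 1/39) = -1*(-194/39) = 194/39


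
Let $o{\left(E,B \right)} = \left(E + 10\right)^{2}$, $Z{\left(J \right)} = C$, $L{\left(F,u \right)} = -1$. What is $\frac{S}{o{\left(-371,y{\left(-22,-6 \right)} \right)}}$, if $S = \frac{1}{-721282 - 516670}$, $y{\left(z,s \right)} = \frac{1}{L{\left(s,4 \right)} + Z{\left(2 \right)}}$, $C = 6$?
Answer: $- \frac{1}{161331142592} \approx -6.1984 \cdot 10^{-12}$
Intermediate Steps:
$Z{\left(J \right)} = 6$
$y{\left(z,s \right)} = \frac{1}{5}$ ($y{\left(z,s \right)} = \frac{1}{-1 + 6} = \frac{1}{5}$)
$S = - \frac{1}{1237952}$ ($S = \frac{1}{-1237952} = - \frac{1}{1237952} \approx -8.0779 \cdot 10^{-7}$)
$o{\left(E,B \right)} = \left(10 + E\right)^{2}$
$\frac{S}{o{\left(-371,y{\left(-22,-6 \right)} \right)}} = - \frac{1}{1237952 \left(10 - 371\right)^{2}} = - \frac{1}{1237952 \left(-361\right)^{2}} = - \frac{1}{1237952 \cdot 130321} = \left(- \frac{1}{1237952}\right) \frac{1}{130321} = - \frac{1}{161331142592}$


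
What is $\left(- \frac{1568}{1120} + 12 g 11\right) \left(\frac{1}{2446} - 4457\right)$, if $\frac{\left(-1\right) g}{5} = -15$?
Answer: $- \frac{539563826753}{12230} \approx -4.4118 \cdot 10^{7}$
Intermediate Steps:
$g = 75$ ($g = \left(-5\right) \left(-15\right) = 75$)
$\left(- \frac{1568}{1120} + 12 g 11\right) \left(\frac{1}{2446} - 4457\right) = \left(- \frac{1568}{1120} + 12 \cdot 75 \cdot 11\right) \left(\frac{1}{2446} - 4457\right) = \left(\left(-1568\right) \frac{1}{1120} + 900 \cdot 11\right) \left(\frac{1}{2446} - 4457\right) = \left(- \frac{7}{5} + 9900\right) \left(- \frac{10901821}{2446}\right) = \frac{49493}{5} \left(- \frac{10901821}{2446}\right) = - \frac{539563826753}{12230}$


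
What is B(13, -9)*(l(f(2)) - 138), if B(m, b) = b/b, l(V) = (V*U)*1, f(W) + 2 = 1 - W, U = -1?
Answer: -135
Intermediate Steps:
f(W) = -1 - W (f(W) = -2 + (1 - W) = -1 - W)
l(V) = -V (l(V) = (V*(-1))*1 = -V*1 = -V)
B(m, b) = 1
B(13, -9)*(l(f(2)) - 138) = 1*(-(-1 - 1*2) - 138) = 1*(-(-1 - 2) - 138) = 1*(-1*(-3) - 138) = 1*(3 - 138) = 1*(-135) = -135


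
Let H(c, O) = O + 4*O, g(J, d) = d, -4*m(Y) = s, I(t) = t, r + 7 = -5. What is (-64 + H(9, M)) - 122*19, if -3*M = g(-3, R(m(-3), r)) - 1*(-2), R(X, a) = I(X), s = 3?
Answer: -28609/12 ≈ -2384.1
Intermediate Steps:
r = -12 (r = -7 - 5 = -12)
m(Y) = -¾ (m(Y) = -¼*3 = -¾)
R(X, a) = X
M = -5/12 (M = -(-¾ - 1*(-2))/3 = -(-¾ + 2)/3 = -⅓*5/4 = -5/12 ≈ -0.41667)
H(c, O) = 5*O
(-64 + H(9, M)) - 122*19 = (-64 + 5*(-5/12)) - 122*19 = (-64 - 25/12) - 2318 = -793/12 - 2318 = -28609/12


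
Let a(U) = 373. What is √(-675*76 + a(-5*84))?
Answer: I*√50927 ≈ 225.67*I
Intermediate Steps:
√(-675*76 + a(-5*84)) = √(-675*76 + 373) = √(-51300 + 373) = √(-50927) = I*√50927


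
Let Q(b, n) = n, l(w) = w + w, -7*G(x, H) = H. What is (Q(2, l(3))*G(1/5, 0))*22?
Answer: 0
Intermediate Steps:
G(x, H) = -H/7
l(w) = 2*w
(Q(2, l(3))*G(1/5, 0))*22 = ((2*3)*(-⅐*0))*22 = (6*0)*22 = 0*22 = 0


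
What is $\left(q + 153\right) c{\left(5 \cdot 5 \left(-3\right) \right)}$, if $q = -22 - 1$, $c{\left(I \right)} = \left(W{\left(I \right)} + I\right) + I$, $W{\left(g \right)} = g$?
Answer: $-29250$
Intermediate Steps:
$c{\left(I \right)} = 3 I$ ($c{\left(I \right)} = \left(I + I\right) + I = 2 I + I = 3 I$)
$q = -23$
$\left(q + 153\right) c{\left(5 \cdot 5 \left(-3\right) \right)} = \left(-23 + 153\right) 3 \cdot 5 \cdot 5 \left(-3\right) = 130 \cdot 3 \cdot 25 \left(-3\right) = 130 \cdot 3 \left(-75\right) = 130 \left(-225\right) = -29250$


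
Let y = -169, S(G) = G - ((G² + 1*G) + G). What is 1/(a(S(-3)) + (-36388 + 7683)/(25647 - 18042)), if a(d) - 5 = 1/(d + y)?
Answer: 266175/324679 ≈ 0.81981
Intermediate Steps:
S(G) = -G - G² (S(G) = G - ((G² + G) + G) = G - ((G + G²) + G) = G - (G² + 2*G) = G + (-G² - 2*G) = -G - G²)
a(d) = 5 + 1/(-169 + d) (a(d) = 5 + 1/(d - 169) = 5 + 1/(-169 + d))
1/(a(S(-3)) + (-36388 + 7683)/(25647 - 18042)) = 1/((-844 + 5*(-1*(-3)*(1 - 3)))/(-169 - 1*(-3)*(1 - 3)) + (-36388 + 7683)/(25647 - 18042)) = 1/((-844 + 5*(-1*(-3)*(-2)))/(-169 - 1*(-3)*(-2)) - 28705/7605) = 1/((-844 + 5*(-6))/(-169 - 6) - 28705*1/7605) = 1/((-844 - 30)/(-175) - 5741/1521) = 1/(-1/175*(-874) - 5741/1521) = 1/(874/175 - 5741/1521) = 1/(324679/266175) = 266175/324679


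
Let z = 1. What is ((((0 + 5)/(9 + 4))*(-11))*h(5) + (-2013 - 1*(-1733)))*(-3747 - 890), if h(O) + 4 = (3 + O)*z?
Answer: 17898820/13 ≈ 1.3768e+6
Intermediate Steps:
h(O) = -1 + O (h(O) = -4 + (3 + O)*1 = -4 + (3 + O) = -1 + O)
((((0 + 5)/(9 + 4))*(-11))*h(5) + (-2013 - 1*(-1733)))*(-3747 - 890) = ((((0 + 5)/(9 + 4))*(-11))*(-1 + 5) + (-2013 - 1*(-1733)))*(-3747 - 890) = (((5/13)*(-11))*4 + (-2013 + 1733))*(-4637) = (((5*(1/13))*(-11))*4 - 280)*(-4637) = (((5/13)*(-11))*4 - 280)*(-4637) = (-55/13*4 - 280)*(-4637) = (-220/13 - 280)*(-4637) = -3860/13*(-4637) = 17898820/13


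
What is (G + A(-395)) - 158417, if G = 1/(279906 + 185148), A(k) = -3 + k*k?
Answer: -1113804329/465054 ≈ -2395.0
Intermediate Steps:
A(k) = -3 + k²
G = 1/465054 ≈ 2.1503e-6
(G + A(-395)) - 158417 = (1/465054 + (-3 + (-395)²)) - 158417 = (1/465054 + (-3 + 156025)) - 158417 = (1/465054 + 156022) - 158417 = 72558655189/465054 - 158417 = -1113804329/465054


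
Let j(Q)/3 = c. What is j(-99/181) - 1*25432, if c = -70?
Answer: -25642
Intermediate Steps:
j(Q) = -210 (j(Q) = 3*(-70) = -210)
j(-99/181) - 1*25432 = -210 - 1*25432 = -210 - 25432 = -25642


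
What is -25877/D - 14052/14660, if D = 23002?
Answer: -175645231/84302330 ≈ -2.0835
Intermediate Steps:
-25877/D - 14052/14660 = -25877/23002 - 14052/14660 = -25877*1/23002 - 14052*1/14660 = -25877/23002 - 3513/3665 = -175645231/84302330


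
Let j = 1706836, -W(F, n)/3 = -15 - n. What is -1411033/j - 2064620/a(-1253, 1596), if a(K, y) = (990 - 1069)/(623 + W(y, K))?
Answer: -10892584402982727/134840044 ≈ -8.0782e+7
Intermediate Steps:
W(F, n) = 45 + 3*n (W(F, n) = -3*(-15 - n) = 45 + 3*n)
a(K, y) = -79/(668 + 3*K) (a(K, y) = (990 - 1069)/(623 + (45 + 3*K)) = -79/(668 + 3*K))
-1411033/j - 2064620/a(-1253, 1596) = -1411033/1706836 - 2064620/((-79/(668 + 3*(-1253)))) = -1411033*1/1706836 - 2064620/((-79/(668 - 3759))) = -1411033/1706836 - 2064620/((-79/(-3091))) = -1411033/1706836 - 2064620/((-79*(-1/3091))) = -1411033/1706836 - 2064620/79/3091 = -1411033/1706836 - 2064620*3091/79 = -1411033/1706836 - 6381740420/79 = -10892584402982727/134840044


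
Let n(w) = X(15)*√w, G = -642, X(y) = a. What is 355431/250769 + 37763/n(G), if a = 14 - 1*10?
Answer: 355431/250769 - 37763*I*√642/2568 ≈ 1.4174 - 372.6*I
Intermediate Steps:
a = 4 (a = 14 - 10 = 4)
X(y) = 4
n(w) = 4*√w
355431/250769 + 37763/n(G) = 355431/250769 + 37763/((4*√(-642))) = 355431*(1/250769) + 37763/((4*(I*√642))) = 355431/250769 + 37763/((4*I*√642)) = 355431/250769 + 37763*(-I*√642/2568) = 355431/250769 - 37763*I*√642/2568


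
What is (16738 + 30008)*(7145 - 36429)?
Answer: -1368909864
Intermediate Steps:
(16738 + 30008)*(7145 - 36429) = 46746*(-29284) = -1368909864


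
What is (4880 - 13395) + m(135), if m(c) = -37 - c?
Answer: -8687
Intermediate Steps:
(4880 - 13395) + m(135) = (4880 - 13395) + (-37 - 1*135) = -8515 + (-37 - 135) = -8515 - 172 = -8687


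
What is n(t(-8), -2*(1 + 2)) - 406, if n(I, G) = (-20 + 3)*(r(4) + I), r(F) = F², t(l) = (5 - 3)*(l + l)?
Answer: -134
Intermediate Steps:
t(l) = 4*l (t(l) = 2*(2*l) = 4*l)
n(I, G) = -272 - 17*I (n(I, G) = (-20 + 3)*(4² + I) = -17*(16 + I) = -272 - 17*I)
n(t(-8), -2*(1 + 2)) - 406 = (-272 - 68*(-8)) - 406 = (-272 - 17*(-32)) - 406 = (-272 + 544) - 406 = 272 - 406 = -134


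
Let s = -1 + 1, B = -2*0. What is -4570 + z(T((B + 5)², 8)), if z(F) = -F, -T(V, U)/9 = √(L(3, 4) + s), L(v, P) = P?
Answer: -4552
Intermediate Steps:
B = 0
s = 0
T(V, U) = -18 (T(V, U) = -9*√(4 + 0) = -9*√4 = -9*2 = -18)
-4570 + z(T((B + 5)², 8)) = -4570 - 1*(-18) = -4570 + 18 = -4552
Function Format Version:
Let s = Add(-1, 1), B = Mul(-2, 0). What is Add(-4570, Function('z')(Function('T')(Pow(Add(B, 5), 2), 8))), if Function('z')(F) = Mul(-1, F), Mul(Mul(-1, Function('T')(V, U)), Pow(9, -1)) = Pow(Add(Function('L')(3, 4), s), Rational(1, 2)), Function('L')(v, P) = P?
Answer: -4552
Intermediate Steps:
B = 0
s = 0
Function('T')(V, U) = -18 (Function('T')(V, U) = Mul(-9, Pow(Add(4, 0), Rational(1, 2))) = Mul(-9, Pow(4, Rational(1, 2))) = Mul(-9, 2) = -18)
Add(-4570, Function('z')(Function('T')(Pow(Add(B, 5), 2), 8))) = Add(-4570, Mul(-1, -18)) = Add(-4570, 18) = -4552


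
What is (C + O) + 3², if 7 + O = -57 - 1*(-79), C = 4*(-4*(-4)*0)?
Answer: 24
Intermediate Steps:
C = 0 (C = 4*(16*0) = 4*0 = 0)
O = 15 (O = -7 + (-57 - 1*(-79)) = -7 + (-57 + 79) = -7 + 22 = 15)
(C + O) + 3² = (0 + 15) + 3² = 15 + 9 = 24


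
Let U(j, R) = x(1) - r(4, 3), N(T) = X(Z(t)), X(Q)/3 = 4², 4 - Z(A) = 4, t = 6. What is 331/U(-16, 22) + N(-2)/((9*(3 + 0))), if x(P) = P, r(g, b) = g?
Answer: -977/9 ≈ -108.56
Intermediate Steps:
Z(A) = 0 (Z(A) = 4 - 1*4 = 4 - 4 = 0)
X(Q) = 48 (X(Q) = 3*4² = 3*16 = 48)
N(T) = 48
U(j, R) = -3 (U(j, R) = 1 - 1*4 = 1 - 4 = -3)
331/U(-16, 22) + N(-2)/((9*(3 + 0))) = 331/(-3) + 48/((9*(3 + 0))) = 331*(-⅓) + 48/((9*3)) = -331/3 + 48/27 = -331/3 + 48*(1/27) = -331/3 + 16/9 = -977/9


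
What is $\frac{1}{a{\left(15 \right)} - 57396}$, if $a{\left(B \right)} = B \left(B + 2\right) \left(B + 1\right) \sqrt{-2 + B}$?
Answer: $- \frac{4783}{256491468} - \frac{85 \sqrt{13}}{64122867} \approx -2.3427 \cdot 10^{-5}$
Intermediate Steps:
$a{\left(B \right)} = B \sqrt{-2 + B} \left(1 + B\right) \left(2 + B\right)$ ($a{\left(B \right)} = B \left(2 + B\right) \left(1 + B\right) \sqrt{-2 + B} = B \left(1 + B\right) \left(2 + B\right) \sqrt{-2 + B} = B \sqrt{-2 + B} \left(1 + B\right) \left(2 + B\right)$)
$\frac{1}{a{\left(15 \right)} - 57396} = \frac{1}{15 \sqrt{-2 + 15} \left(2 + 15^{2} + 3 \cdot 15\right) - 57396} = \frac{1}{15 \sqrt{13} \left(2 + 225 + 45\right) - 57396} = \frac{1}{15 \sqrt{13} \cdot 272 - 57396} = \frac{1}{4080 \sqrt{13} - 57396} = \frac{1}{-57396 + 4080 \sqrt{13}}$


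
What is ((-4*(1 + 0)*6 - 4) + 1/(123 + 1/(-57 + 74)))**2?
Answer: 3429156481/4376464 ≈ 783.54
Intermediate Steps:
((-4*(1 + 0)*6 - 4) + 1/(123 + 1/(-57 + 74)))**2 = ((-4*6 - 4) + 1/(123 + 1/17))**2 = ((-24 - 4) + 1/(2092/17))**2 = (-28 + 17/2092)**2 = (-58559/2092)**2 = 3429156481/4376464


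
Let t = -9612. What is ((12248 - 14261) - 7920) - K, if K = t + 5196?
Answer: -5517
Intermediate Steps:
K = -4416 (K = -9612 + 5196 = -4416)
((12248 - 14261) - 7920) - K = ((12248 - 14261) - 7920) - 1*(-4416) = (-2013 - 7920) + 4416 = -9933 + 4416 = -5517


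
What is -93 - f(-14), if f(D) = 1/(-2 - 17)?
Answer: -1766/19 ≈ -92.947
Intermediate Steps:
f(D) = -1/19 (f(D) = 1/(-19) = -1/19)
-93 - f(-14) = -93 - 1*(-1/19) = -93 + 1/19 = -1766/19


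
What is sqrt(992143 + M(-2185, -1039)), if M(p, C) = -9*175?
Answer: 2*sqrt(247642) ≈ 995.27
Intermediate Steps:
M(p, C) = -1575
sqrt(992143 + M(-2185, -1039)) = sqrt(992143 - 1575) = sqrt(990568) = 2*sqrt(247642)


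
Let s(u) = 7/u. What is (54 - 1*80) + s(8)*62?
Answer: 113/4 ≈ 28.250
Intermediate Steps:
(54 - 1*80) + s(8)*62 = (54 - 1*80) + (7/8)*62 = (54 - 80) + (7*(⅛))*62 = -26 + (7/8)*62 = -26 + 217/4 = 113/4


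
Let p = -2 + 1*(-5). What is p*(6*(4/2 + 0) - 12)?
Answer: 0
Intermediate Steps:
p = -7 (p = -2 - 5 = -7)
p*(6*(4/2 + 0) - 12) = -7*(6*(4/2 + 0) - 12) = -7*(6*(4*(½) + 0) - 12) = -7*(6*(2 + 0) - 12) = -7*(6*2 - 12) = -7*(12 - 12) = -7*0 = 0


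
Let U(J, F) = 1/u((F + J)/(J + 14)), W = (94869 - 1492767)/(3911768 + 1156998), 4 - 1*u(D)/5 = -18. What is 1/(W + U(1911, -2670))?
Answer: -278782130/74350007 ≈ -3.7496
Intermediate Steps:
u(D) = 110 (u(D) = 20 - 5*(-18) = 20 + 90 = 110)
W = -698949/2534383 (W = -1397898/5068766 = -1397898*1/5068766 = -698949/2534383 ≈ -0.27579)
U(J, F) = 1/110
1/(W + U(1911, -2670)) = 1/(-698949/2534383 + 1/110) = 1/(-74350007/278782130) = -278782130/74350007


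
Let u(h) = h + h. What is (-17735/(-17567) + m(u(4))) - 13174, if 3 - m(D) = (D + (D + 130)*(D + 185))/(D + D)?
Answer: -2084867783/140536 ≈ -14835.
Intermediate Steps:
u(h) = 2*h
m(D) = 3 - (D + (130 + D)*(185 + D))/(2*D) (m(D) = 3 - (D + (D + 130)*(D + 185))/(D + D) = 3 - (D + (130 + D)*(185 + D))/(2*D))
(-17735/(-17567) + m(u(4))) - 13174 = (-17735/(-17567) + (-155 - 12025/(2*4) - 4)) - 13174 = (-17735*(-1/17567) + (-155 - 12025/8 - ½*8)) - 13174 = (17735/17567 + (-155 - 12025*⅛ - 4)) - 13174 = (17735/17567 + (-155 - 12025/8 - 4)) - 13174 = (17735/17567 - 13297/8) - 13174 = -233446519/140536 - 13174 = -2084867783/140536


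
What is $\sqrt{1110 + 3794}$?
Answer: $2 \sqrt{1226} \approx 70.029$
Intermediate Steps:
$\sqrt{1110 + 3794} = \sqrt{4904} = 2 \sqrt{1226}$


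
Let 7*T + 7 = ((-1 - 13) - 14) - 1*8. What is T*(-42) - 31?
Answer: 227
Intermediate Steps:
T = -43/7 (T = -1 + (((-1 - 13) - 14) - 1*8)/7 = -1 + ((-14 - 14) - 8)/7 = -1 + (-28 - 8)/7 = -1 + (⅐)*(-36) = -1 - 36/7 = -43/7 ≈ -6.1429)
T*(-42) - 31 = -43/7*(-42) - 31 = 258 - 31 = 227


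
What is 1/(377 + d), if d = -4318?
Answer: -1/3941 ≈ -0.00025374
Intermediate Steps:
1/(377 + d) = 1/(377 - 4318) = 1/(-3941) = -1/3941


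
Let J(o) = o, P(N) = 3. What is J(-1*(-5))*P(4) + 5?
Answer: 20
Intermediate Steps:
J(-1*(-5))*P(4) + 5 = -1*(-5)*3 + 5 = 5*3 + 5 = 15 + 5 = 20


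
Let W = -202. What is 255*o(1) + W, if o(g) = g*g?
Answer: 53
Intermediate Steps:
o(g) = g**2
255*o(1) + W = 255*1**2 - 202 = 255*1 - 202 = 255 - 202 = 53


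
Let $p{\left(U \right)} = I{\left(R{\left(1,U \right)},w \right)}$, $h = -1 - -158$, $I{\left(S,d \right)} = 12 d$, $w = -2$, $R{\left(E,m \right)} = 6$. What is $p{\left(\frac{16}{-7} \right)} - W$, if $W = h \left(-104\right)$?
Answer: $16304$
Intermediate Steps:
$h = 157$ ($h = -1 + 158 = 157$)
$p{\left(U \right)} = -24$ ($p{\left(U \right)} = 12 \left(-2\right) = -24$)
$W = -16328$ ($W = 157 \left(-104\right) = -16328$)
$p{\left(\frac{16}{-7} \right)} - W = -24 - -16328 = -24 + 16328 = 16304$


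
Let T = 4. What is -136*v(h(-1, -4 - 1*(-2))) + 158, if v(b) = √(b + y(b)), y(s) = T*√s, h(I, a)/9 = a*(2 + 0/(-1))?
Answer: 158 - 272*√(-9 + 6*I) ≈ -101.23 - 856.19*I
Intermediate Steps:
h(I, a) = 18*a (h(I, a) = 9*(a*(2 + 0/(-1))) = 9*(a*(2 + 0*(-1))) = 9*(a*(2 + 0)) = 9*(a*2) = 9*(2*a) = 18*a)
y(s) = 4*√s
v(b) = √(b + 4*√b)
-136*v(h(-1, -4 - 1*(-2))) + 158 = -136*√(18*(-4 - 1*(-2)) + 4*√(18*(-4 - 1*(-2)))) + 158 = -136*√(18*(-4 + 2) + 4*√(18*(-4 + 2))) + 158 = -136*√(18*(-2) + 4*√(18*(-2))) + 158 = -136*√(-36 + 4*√(-36)) + 158 = -136*√(-36 + 4*(6*I)) + 158 = -136*√(-36 + 24*I) + 158 = 158 - 136*√(-36 + 24*I)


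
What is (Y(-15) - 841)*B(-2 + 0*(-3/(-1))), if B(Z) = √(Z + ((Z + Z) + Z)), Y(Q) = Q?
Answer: -1712*I*√2 ≈ -2421.1*I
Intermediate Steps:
B(Z) = 2*√Z (B(Z) = √(Z + (2*Z + Z)) = √(Z + 3*Z) = √(4*Z) = 2*√Z)
(Y(-15) - 841)*B(-2 + 0*(-3/(-1))) = (-15 - 841)*(2*√(-2 + 0*(-3/(-1)))) = -1712*√(-2 + 0*(-3*(-1))) = -1712*√(-2 + 0*3) = -1712*√(-2 + 0) = -1712*√(-2) = -1712*I*√2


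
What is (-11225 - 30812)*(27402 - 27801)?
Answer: 16772763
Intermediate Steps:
(-11225 - 30812)*(27402 - 27801) = -42037*(-399) = 16772763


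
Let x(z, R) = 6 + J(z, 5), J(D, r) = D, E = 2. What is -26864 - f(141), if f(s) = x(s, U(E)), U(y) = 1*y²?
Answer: -27011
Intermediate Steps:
U(y) = y²
x(z, R) = 6 + z
f(s) = 6 + s
-26864 - f(141) = -26864 - (6 + 141) = -26864 - 1*147 = -26864 - 147 = -27011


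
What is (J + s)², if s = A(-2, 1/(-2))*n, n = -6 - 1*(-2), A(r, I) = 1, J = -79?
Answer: 6889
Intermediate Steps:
n = -4 (n = -6 + 2 = -4)
s = -4 (s = 1*(-4) = -4)
(J + s)² = (-79 - 4)² = (-83)² = 6889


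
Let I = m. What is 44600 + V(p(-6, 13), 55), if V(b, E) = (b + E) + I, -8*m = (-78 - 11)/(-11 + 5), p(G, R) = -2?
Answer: 2143255/48 ≈ 44651.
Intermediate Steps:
m = -89/48 (m = -(-78 - 11)/(8*(-11 + 5)) = -(-89)/(8*(-6)) = -(-89)*(-1)/(8*6) = -1/8*89/6 = -89/48 ≈ -1.8542)
I = -89/48 ≈ -1.8542
V(b, E) = -89/48 + E + b (V(b, E) = (b + E) - 89/48 = (E + b) - 89/48 = -89/48 + E + b)
44600 + V(p(-6, 13), 55) = 44600 + (-89/48 + 55 - 2) = 44600 + 2455/48 = 2143255/48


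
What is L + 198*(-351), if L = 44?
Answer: -69454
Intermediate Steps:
L + 198*(-351) = 44 + 198*(-351) = 44 - 69498 = -69454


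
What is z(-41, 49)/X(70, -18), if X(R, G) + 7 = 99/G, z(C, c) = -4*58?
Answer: 464/25 ≈ 18.560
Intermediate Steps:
z(C, c) = -232
X(R, G) = -7 + 99/G
z(-41, 49)/X(70, -18) = -232/(-7 + 99/(-18)) = -232/(-7 + 99*(-1/18)) = -232/(-7 - 11/2) = -232/(-25/2) = -232*(-2/25) = 464/25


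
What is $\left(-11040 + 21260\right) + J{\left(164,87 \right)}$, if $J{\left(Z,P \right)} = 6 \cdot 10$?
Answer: $10280$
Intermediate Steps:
$J{\left(Z,P \right)} = 60$
$\left(-11040 + 21260\right) + J{\left(164,87 \right)} = \left(-11040 + 21260\right) + 60 = 10220 + 60 = 10280$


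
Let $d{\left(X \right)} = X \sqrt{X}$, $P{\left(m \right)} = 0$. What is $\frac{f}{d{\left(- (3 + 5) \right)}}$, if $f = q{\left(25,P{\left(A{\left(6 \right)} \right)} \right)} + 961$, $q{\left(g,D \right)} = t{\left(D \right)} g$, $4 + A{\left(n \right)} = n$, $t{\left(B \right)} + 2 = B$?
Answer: $\frac{911 i \sqrt{2}}{32} \approx 40.261 i$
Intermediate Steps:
$t{\left(B \right)} = -2 + B$
$A{\left(n \right)} = -4 + n$
$q{\left(g,D \right)} = g \left(-2 + D\right)$ ($q{\left(g,D \right)} = \left(-2 + D\right) g = g \left(-2 + D\right)$)
$d{\left(X \right)} = X^{\frac{3}{2}}$
$f = 911$ ($f = 25 \left(-2 + 0\right) + 961 = 25 \left(-2\right) + 961 = -50 + 961 = 911$)
$\frac{f}{d{\left(- (3 + 5) \right)}} = \frac{911}{\left(- (3 + 5)\right)^{\frac{3}{2}}} = \frac{911}{\left(\left(-1\right) 8\right)^{\frac{3}{2}}} = \frac{911}{\left(-8\right)^{\frac{3}{2}}} = \frac{911}{\left(-16\right) i \sqrt{2}} = 911 \frac{i \sqrt{2}}{32} = \frac{911 i \sqrt{2}}{32}$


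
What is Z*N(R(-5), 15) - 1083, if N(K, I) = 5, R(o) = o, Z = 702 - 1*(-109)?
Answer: 2972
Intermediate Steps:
Z = 811 (Z = 702 + 109 = 811)
Z*N(R(-5), 15) - 1083 = 811*5 - 1083 = 4055 - 1083 = 2972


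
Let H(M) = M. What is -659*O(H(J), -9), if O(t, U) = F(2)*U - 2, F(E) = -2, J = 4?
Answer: -10544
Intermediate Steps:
O(t, U) = -2 - 2*U (O(t, U) = -2*U - 2 = -2 - 2*U)
-659*O(H(J), -9) = -659*(-2 - 2*(-9)) = -659*(-2 + 18) = -659*16 = -10544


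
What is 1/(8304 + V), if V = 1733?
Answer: 1/10037 ≈ 9.9631e-5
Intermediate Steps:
1/(8304 + V) = 1/(8304 + 1733) = 1/10037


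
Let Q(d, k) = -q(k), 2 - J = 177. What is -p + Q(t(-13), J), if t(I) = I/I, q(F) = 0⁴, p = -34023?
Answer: 34023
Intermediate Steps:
J = -175 (J = 2 - 1*177 = 2 - 177 = -175)
q(F) = 0
t(I) = 1
Q(d, k) = 0 (Q(d, k) = -1*0 = 0)
-p + Q(t(-13), J) = -1*(-34023) + 0 = 34023 + 0 = 34023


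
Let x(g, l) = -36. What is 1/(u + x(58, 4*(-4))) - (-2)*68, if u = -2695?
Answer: 371415/2731 ≈ 136.00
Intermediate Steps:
1/(u + x(58, 4*(-4))) - (-2)*68 = 1/(-2695 - 36) - (-2)*68 = 1/(-2731) - 1*(-136) = -1/2731 + 136 = 371415/2731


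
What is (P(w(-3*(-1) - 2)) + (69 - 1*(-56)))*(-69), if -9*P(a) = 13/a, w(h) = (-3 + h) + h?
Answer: -26174/3 ≈ -8724.7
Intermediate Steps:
w(h) = -3 + 2*h
P(a) = -13/(9*a)
(P(w(-3*(-1) - 2)) + (69 - 1*(-56)))*(-69) = (-13/(9*(-3 + 2*(-3*(-1) - 2))) + (69 - 1*(-56)))*(-69) = (-13/(9*(-3 + 2*(3 - 2))) + (69 + 56))*(-69) = (-13/(9*(-3 + 2*1)) + 125)*(-69) = (-13/(9*(-3 + 2)) + 125)*(-69) = (-13/9/(-1) + 125)*(-69) = (-13/9*(-1) + 125)*(-69) = (13/9 + 125)*(-69) = (1138/9)*(-69) = -26174/3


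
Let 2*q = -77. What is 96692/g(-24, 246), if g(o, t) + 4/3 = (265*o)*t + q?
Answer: -580152/9387599 ≈ -0.061800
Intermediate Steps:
q = -77/2 (q = (1/2)*(-77) = -77/2 ≈ -38.500)
g(o, t) = -239/6 + 265*o*t (g(o, t) = -4/3 + ((265*o)*t - 77/2) = -4/3 + (265*o*t - 77/2) = -4/3 + (-77/2 + 265*o*t) = -239/6 + 265*o*t)
96692/g(-24, 246) = 96692/(-239/6 + 265*(-24)*246) = 96692/(-239/6 - 1564560) = 96692/(-9387599/6) = 96692*(-6/9387599) = -580152/9387599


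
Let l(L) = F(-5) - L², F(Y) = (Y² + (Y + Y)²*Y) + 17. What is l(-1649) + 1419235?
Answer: -1300424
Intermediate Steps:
F(Y) = 17 + Y² + 4*Y³ (F(Y) = (Y² + (2*Y)²*Y) + 17 = (Y² + (4*Y²)*Y) + 17 = (Y² + 4*Y³) + 17 = 17 + Y² + 4*Y³)
l(L) = -458 - L² (l(L) = (17 + (-5)² + 4*(-5)³) - L² = (17 + 25 + 4*(-125)) - L² = (17 + 25 - 500) - L² = -458 - L²)
l(-1649) + 1419235 = (-458 - 1*(-1649)²) + 1419235 = (-458 - 1*2719201) + 1419235 = (-458 - 2719201) + 1419235 = -2719659 + 1419235 = -1300424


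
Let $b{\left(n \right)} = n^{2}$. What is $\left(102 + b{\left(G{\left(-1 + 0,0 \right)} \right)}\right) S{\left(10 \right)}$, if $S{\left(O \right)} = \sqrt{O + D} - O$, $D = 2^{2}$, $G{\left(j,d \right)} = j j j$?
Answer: $-1030 + 103 \sqrt{14} \approx -644.61$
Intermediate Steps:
$G{\left(j,d \right)} = j^{3}$ ($G{\left(j,d \right)} = j^{2} j = j^{3}$)
$D = 4$
$S{\left(O \right)} = \sqrt{4 + O} - O$ ($S{\left(O \right)} = \sqrt{O + 4} - O = \sqrt{4 + O} - O$)
$\left(102 + b{\left(G{\left(-1 + 0,0 \right)} \right)}\right) S{\left(10 \right)} = \left(102 + \left(\left(-1 + 0\right)^{3}\right)^{2}\right) \left(\sqrt{4 + 10} - 10\right) = \left(102 + \left(\left(-1\right)^{3}\right)^{2}\right) \left(\sqrt{14} - 10\right) = \left(102 + \left(-1\right)^{2}\right) \left(-10 + \sqrt{14}\right) = \left(102 + 1\right) \left(-10 + \sqrt{14}\right) = 103 \left(-10 + \sqrt{14}\right) = -1030 + 103 \sqrt{14}$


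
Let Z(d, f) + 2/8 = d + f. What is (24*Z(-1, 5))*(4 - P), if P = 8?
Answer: -360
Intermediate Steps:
Z(d, f) = -¼ + d + f (Z(d, f) = -¼ + (d + f) = -¼ + d + f)
(24*Z(-1, 5))*(4 - P) = (24*(-¼ - 1 + 5))*(4 - 1*8) = (24*(15/4))*(4 - 8) = 90*(-4) = -360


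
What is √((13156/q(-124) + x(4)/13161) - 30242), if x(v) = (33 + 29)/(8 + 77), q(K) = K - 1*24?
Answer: I*√51964201495752766545/41391345 ≈ 174.16*I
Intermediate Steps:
q(K) = -24 + K (q(K) = K - 24 = -24 + K)
x(v) = 62/85
√((13156/q(-124) + x(4)/13161) - 30242) = √((13156/(-24 - 124) + (62/85)/13161) - 30242) = √((13156/(-148) + (62/85)*(1/13161)) - 30242) = √((13156*(-1/148) + 62/1118685) - 30242) = √((-3289/37 + 62/1118685) - 30242) = √(-3679352671/41391345 - 30242) = √(-1255436408161/41391345) = I*√51964201495752766545/41391345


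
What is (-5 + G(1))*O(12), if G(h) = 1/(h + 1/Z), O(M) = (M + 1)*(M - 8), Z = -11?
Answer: -1014/5 ≈ -202.80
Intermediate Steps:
O(M) = (1 + M)*(-8 + M)
G(h) = 1/(-1/11 + h) (G(h) = 1/(h + 1/(-11)) = 1/(h - 1/11) = 1/(-1/11 + h))
(-5 + G(1))*O(12) = (-5 + 11/(-1 + 11*1))*(-8 + 12**2 - 7*12) = (-5 + 11/(-1 + 11))*(-8 + 144 - 84) = (-5 + 11/10)*52 = -39/10*52 = -1014/5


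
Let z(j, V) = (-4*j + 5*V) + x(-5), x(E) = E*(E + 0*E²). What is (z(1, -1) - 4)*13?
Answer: 156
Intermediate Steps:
x(E) = E² (x(E) = E*(E + 0) = E*E = E²)
z(j, V) = 25 - 4*j + 5*V (z(j, V) = (-4*j + 5*V) + (-5)² = (-4*j + 5*V) + 25 = 25 - 4*j + 5*V)
(z(1, -1) - 4)*13 = ((25 - 4*1 + 5*(-1)) - 4)*13 = ((25 - 4 - 5) - 4)*13 = (16 - 4)*13 = 12*13 = 156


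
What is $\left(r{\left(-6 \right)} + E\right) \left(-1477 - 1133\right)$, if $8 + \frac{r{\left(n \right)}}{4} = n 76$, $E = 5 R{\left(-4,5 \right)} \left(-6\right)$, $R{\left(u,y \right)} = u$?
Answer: $4530960$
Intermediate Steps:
$E = 120$ ($E = 5 \left(-4\right) \left(-6\right) = \left(-20\right) \left(-6\right) = 120$)
$r{\left(n \right)} = -32 + 304 n$ ($r{\left(n \right)} = -32 + 4 n 76 = -32 + 4 \cdot 76 n = -32 + 304 n$)
$\left(r{\left(-6 \right)} + E\right) \left(-1477 - 1133\right) = \left(\left(-32 + 304 \left(-6\right)\right) + 120\right) \left(-1477 - 1133\right) = \left(\left(-32 - 1824\right) + 120\right) \left(-2610\right) = \left(-1856 + 120\right) \left(-2610\right) = \left(-1736\right) \left(-2610\right) = 4530960$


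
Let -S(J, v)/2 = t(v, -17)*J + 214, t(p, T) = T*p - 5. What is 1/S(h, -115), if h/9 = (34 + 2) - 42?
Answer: 1/210172 ≈ 4.7580e-6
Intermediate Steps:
t(p, T) = -5 + T*p
h = -54 (h = 9*((34 + 2) - 42) = 9*(36 - 42) = 9*(-6) = -54)
S(J, v) = -428 - 2*J*(-5 - 17*v) (S(J, v) = -2*((-5 - 17*v)*J + 214) = -2*(J*(-5 - 17*v) + 214) = -2*(214 + J*(-5 - 17*v)) = -428 - 2*J*(-5 - 17*v))
1/S(h, -115) = 1/(-428 + 2*(-54)*(5 + 17*(-115))) = 1/(-428 + 2*(-54)*(5 - 1955)) = 1/(-428 + 2*(-54)*(-1950)) = 1/(-428 + 210600) = 1/210172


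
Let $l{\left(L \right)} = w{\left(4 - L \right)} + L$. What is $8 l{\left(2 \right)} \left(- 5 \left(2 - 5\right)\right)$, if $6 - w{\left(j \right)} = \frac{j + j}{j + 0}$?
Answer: $720$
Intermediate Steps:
$w{\left(j \right)} = 4$ ($w{\left(j \right)} = 6 - \frac{j + j}{j + 0} = 6 - \frac{2 j}{j} = 6 - 2 = 4$)
$l{\left(L \right)} = 4 + L$
$8 l{\left(2 \right)} \left(- 5 \left(2 - 5\right)\right) = 8 \left(4 + 2\right) \left(- 5 \left(2 - 5\right)\right) = 8 \cdot 6 \left(\left(-5\right) \left(-3\right)\right) = 48 \cdot 15 = 720$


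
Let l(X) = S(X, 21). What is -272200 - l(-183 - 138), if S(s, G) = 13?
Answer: -272213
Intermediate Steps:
l(X) = 13
-272200 - l(-183 - 138) = -272200 - 1*13 = -272200 - 13 = -272213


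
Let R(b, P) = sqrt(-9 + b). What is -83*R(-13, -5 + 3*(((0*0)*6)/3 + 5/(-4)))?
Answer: -83*I*sqrt(22) ≈ -389.3*I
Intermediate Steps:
-83*R(-13, -5 + 3*(((0*0)*6)/3 + 5/(-4))) = -83*sqrt(-9 - 13) = -83*I*sqrt(22)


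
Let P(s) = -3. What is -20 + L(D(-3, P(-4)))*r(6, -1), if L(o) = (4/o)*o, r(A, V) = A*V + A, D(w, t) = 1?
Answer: -20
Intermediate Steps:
r(A, V) = A + A*V
L(o) = 4
-20 + L(D(-3, P(-4)))*r(6, -1) = -20 + 4*(6*(1 - 1)) = -20 + 4*(6*0) = -20 + 4*0 = -20 + 0 = -20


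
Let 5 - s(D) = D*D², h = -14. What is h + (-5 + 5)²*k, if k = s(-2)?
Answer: -14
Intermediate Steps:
s(D) = 5 - D³ (s(D) = 5 - D*D² = 5 - D³)
k = 13 (k = 5 - 1*(-2)³ = 5 - 1*(-8) = 5 + 8 = 13)
h + (-5 + 5)²*k = -14 + (-5 + 5)²*13 = -14 + 0²*13 = -14 + 0*13 = -14 + 0 = -14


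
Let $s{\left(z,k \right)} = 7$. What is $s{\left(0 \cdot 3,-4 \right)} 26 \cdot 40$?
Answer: $7280$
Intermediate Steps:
$s{\left(0 \cdot 3,-4 \right)} 26 \cdot 40 = 7 \cdot 26 \cdot 40 = 182 \cdot 40 = 7280$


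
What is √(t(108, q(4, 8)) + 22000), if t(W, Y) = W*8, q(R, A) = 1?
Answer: 4*√1429 ≈ 151.21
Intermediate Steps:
t(W, Y) = 8*W
√(t(108, q(4, 8)) + 22000) = √(8*108 + 22000) = √(864 + 22000) = √22864 = 4*√1429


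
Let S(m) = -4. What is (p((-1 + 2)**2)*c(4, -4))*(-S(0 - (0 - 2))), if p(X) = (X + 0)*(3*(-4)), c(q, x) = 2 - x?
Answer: -288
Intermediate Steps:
p(X) = -12*X (p(X) = X*(-12) = -12*X)
(p((-1 + 2)**2)*c(4, -4))*(-S(0 - (0 - 2))) = ((-12*(-1 + 2)**2)*(2 - 1*(-4)))*(-1*(-4)) = ((-12*1**2)*(2 + 4))*4 = (-12*1*6)*4 = -12*6*4 = -72*4 = -288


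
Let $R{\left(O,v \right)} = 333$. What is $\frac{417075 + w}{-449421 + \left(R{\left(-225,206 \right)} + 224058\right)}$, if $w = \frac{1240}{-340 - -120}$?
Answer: $- \frac{4587763}{2475330} \approx -1.8534$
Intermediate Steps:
$w = - \frac{62}{11}$ ($w = \frac{1240}{-340 + 120} = \frac{1240}{-220} = 1240 \left(- \frac{1}{220}\right) = - \frac{62}{11} \approx -5.6364$)
$\frac{417075 + w}{-449421 + \left(R{\left(-225,206 \right)} + 224058\right)} = \frac{417075 - \frac{62}{11}}{-449421 + \left(333 + 224058\right)} = \frac{4587763}{11 \left(-449421 + 224391\right)} = \frac{4587763}{11 \left(-225030\right)} = \frac{4587763}{11} \left(- \frac{1}{225030}\right) = - \frac{4587763}{2475330}$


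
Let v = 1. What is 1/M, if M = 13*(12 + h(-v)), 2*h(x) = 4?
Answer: 1/182 ≈ 0.0054945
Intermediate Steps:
h(x) = 2 (h(x) = (½)*4 = 2)
M = 182 (M = 13*(12 + 2) = 13*14 = 182)
1/M = 1/182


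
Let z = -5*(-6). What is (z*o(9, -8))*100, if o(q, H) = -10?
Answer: -30000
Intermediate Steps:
z = 30
(z*o(9, -8))*100 = (30*(-10))*100 = -300*100 = -30000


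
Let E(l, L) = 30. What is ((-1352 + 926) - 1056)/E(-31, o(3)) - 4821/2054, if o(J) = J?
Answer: -531443/10270 ≈ -51.747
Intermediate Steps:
((-1352 + 926) - 1056)/E(-31, o(3)) - 4821/2054 = ((-1352 + 926) - 1056)/30 - 4821/2054 = (-426 - 1056)*(1/30) - 4821*1/2054 = -1482*1/30 - 4821/2054 = -247/5 - 4821/2054 = -531443/10270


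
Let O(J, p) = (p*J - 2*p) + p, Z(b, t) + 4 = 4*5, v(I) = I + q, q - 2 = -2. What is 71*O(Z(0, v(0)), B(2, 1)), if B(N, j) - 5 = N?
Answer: 7455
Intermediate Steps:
q = 0 (q = 2 - 2 = 0)
B(N, j) = 5 + N
v(I) = I (v(I) = I + 0 = I)
Z(b, t) = 16 (Z(b, t) = -4 + 4*5 = -4 + 20 = 16)
O(J, p) = -p + J*p (O(J, p) = (J*p - 2*p) + p = (-2*p + J*p) + p = -p + J*p)
71*O(Z(0, v(0)), B(2, 1)) = 71*((5 + 2)*(-1 + 16)) = 71*(7*15) = 71*105 = 7455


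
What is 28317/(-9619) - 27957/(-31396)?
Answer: -620122149/301998124 ≈ -2.0534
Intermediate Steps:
28317/(-9619) - 27957/(-31396) = 28317*(-1/9619) - 27957*(-1/31396) = -28317/9619 + 27957/31396 = -620122149/301998124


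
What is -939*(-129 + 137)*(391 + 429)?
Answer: -6159840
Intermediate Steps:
-939*(-129 + 137)*(391 + 429) = -7512*820 = -939*6560 = -6159840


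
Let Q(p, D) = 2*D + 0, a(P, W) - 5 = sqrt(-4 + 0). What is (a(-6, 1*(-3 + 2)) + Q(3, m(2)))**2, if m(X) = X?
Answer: 77 + 36*I ≈ 77.0 + 36.0*I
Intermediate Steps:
a(P, W) = 5 + 2*I (a(P, W) = 5 + sqrt(-4 + 0) = 5 + sqrt(-4) = 5 + 2*I)
Q(p, D) = 2*D
(a(-6, 1*(-3 + 2)) + Q(3, m(2)))**2 = ((5 + 2*I) + 2*2)**2 = ((5 + 2*I) + 4)**2 = (9 + 2*I)**2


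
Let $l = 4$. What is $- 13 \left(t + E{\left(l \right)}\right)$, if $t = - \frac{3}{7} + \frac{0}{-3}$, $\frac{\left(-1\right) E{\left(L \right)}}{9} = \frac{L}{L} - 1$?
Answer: $\frac{39}{7} \approx 5.5714$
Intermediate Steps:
$E{\left(L \right)} = 0$ ($E{\left(L \right)} = - 9 \left(\frac{L}{L} - 1\right) = - 9 \left(1 - 1\right) = \left(-9\right) 0 = 0$)
$t = - \frac{3}{7}$ ($t = \left(-3\right) \frac{1}{7} + 0 \left(- \frac{1}{3}\right) = - \frac{3}{7} + 0 = - \frac{3}{7} \approx -0.42857$)
$- 13 \left(t + E{\left(l \right)}\right) = - 13 \left(- \frac{3}{7} + 0\right) = \left(-13\right) \left(- \frac{3}{7}\right) = \frac{39}{7}$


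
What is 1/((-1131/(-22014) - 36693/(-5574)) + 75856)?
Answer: 3408501/258577864742 ≈ 1.3182e-5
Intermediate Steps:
1/((-1131/(-22014) - 36693/(-5574)) + 75856) = 1/((-1131*(-1/22014) - 36693*(-1/5574)) + 75856) = 1/((377/7338 + 12231/1858) + 75856) = 1/(22612886/3408501 + 75856) = 1/(258577864742/3408501) = 3408501/258577864742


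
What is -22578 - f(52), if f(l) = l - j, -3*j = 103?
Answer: -67993/3 ≈ -22664.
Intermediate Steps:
j = -103/3 (j = -1/3*103 = -103/3 ≈ -34.333)
f(l) = 103/3 + l (f(l) = l - 1*(-103/3) = l + 103/3 = 103/3 + l)
-22578 - f(52) = -22578 - (103/3 + 52) = -22578 - 1*259/3 = -22578 - 259/3 = -67993/3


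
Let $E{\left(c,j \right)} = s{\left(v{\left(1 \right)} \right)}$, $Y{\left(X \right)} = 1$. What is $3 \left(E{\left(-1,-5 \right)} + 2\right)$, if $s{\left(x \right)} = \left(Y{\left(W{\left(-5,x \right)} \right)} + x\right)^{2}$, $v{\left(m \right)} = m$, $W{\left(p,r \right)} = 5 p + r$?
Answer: $18$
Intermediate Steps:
$W{\left(p,r \right)} = r + 5 p$
$s{\left(x \right)} = \left(1 + x\right)^{2}$
$E{\left(c,j \right)} = 4$ ($E{\left(c,j \right)} = \left(1 + 1\right)^{2} = 2^{2} = 4$)
$3 \left(E{\left(-1,-5 \right)} + 2\right) = 3 \left(4 + 2\right) = 3 \cdot 6 = 18$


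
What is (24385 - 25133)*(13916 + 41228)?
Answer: -41247712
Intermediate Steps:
(24385 - 25133)*(13916 + 41228) = -748*55144 = -41247712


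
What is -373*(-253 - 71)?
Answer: 120852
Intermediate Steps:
-373*(-253 - 71) = -373*(-324) = 120852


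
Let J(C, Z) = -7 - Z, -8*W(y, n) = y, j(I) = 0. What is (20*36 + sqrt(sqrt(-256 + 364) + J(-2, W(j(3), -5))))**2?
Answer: (720 + sqrt(-7 + 6*sqrt(3)))**2 ≈ 5.2106e+5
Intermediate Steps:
W(y, n) = -y/8
(20*36 + sqrt(sqrt(-256 + 364) + J(-2, W(j(3), -5))))**2 = (20*36 + sqrt(sqrt(-256 + 364) + (-7 - (-1)*0/8)))**2 = (720 + sqrt(sqrt(108) + (-7 - 1*0)))**2 = (720 + sqrt(6*sqrt(3) + (-7 + 0)))**2 = (720 + sqrt(6*sqrt(3) - 7))**2 = (720 + sqrt(-7 + 6*sqrt(3)))**2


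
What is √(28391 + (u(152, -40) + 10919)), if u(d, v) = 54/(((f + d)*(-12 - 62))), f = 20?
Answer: √398018581483/3182 ≈ 198.27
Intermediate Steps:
u(d, v) = 54/(-1480 - 74*d) (u(d, v) = 54/(((20 + d)*(-12 - 62))) = 54/(((20 + d)*(-74))) = 54/(-1480 - 74*d))
√(28391 + (u(152, -40) + 10919)) = √(28391 + (-27/(740 + 37*152) + 10919)) = √(28391 + (-27/(740 + 5624) + 10919)) = √(28391 + (-27/6364 + 10919)) = √(28391 + 69488489/6364) = √(250168813/6364) = √398018581483/3182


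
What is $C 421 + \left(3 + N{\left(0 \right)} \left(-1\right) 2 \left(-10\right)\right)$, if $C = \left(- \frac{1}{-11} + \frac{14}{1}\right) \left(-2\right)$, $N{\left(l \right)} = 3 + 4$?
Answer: $- \frac{128937}{11} \approx -11722.0$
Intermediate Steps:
$N{\left(l \right)} = 7$
$C = - \frac{310}{11}$ ($C = \left(\left(-1\right) \left(- \frac{1}{11}\right) + 14 \cdot 1\right) \left(-2\right) = \left(\frac{1}{11} + 14\right) \left(-2\right) = \frac{155}{11} \left(-2\right) = - \frac{310}{11} \approx -28.182$)
$C 421 + \left(3 + N{\left(0 \right)} \left(-1\right) 2 \left(-10\right)\right) = \left(- \frac{310}{11}\right) 421 + \left(3 + 7 \left(-1\right) 2 \left(-10\right)\right) = - \frac{130510}{11} + \left(3 + \left(-7\right) 2 \left(-10\right)\right) = - \frac{130510}{11} + \left(3 - -140\right) = - \frac{130510}{11} + \left(3 + 140\right) = - \frac{130510}{11} + 143 = - \frac{128937}{11}$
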